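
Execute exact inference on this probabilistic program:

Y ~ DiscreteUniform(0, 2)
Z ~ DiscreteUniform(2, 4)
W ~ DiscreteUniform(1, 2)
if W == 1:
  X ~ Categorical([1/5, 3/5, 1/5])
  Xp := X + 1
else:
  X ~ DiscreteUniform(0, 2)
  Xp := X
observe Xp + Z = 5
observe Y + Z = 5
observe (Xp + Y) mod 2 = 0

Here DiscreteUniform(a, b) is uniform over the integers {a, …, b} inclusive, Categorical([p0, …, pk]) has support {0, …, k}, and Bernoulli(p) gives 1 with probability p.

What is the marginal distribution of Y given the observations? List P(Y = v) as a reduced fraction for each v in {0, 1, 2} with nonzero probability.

Enumerate traces; 4 have nonzero weight after conditioning:
  (Y=1, Z=4, W=1, X=0) weight 1/90
  (Y=1, Z=4, W=2, X=1) weight 1/54
  (Y=2, Z=3, W=1, X=1) weight 1/30
  (Y=2, Z=3, W=2, X=2) weight 1/54
Group by Y:
  weight(Y=1) = 4/135
  weight(Y=2) = 7/135
Total weight = 4/135 + 7/135 = 11/135
P(Y=1 | obs) = 4/135 / 11/135 = 4/11
P(Y=2 | obs) = 7/135 / 11/135 = 7/11

P(Y=1) = 4/11, P(Y=2) = 7/11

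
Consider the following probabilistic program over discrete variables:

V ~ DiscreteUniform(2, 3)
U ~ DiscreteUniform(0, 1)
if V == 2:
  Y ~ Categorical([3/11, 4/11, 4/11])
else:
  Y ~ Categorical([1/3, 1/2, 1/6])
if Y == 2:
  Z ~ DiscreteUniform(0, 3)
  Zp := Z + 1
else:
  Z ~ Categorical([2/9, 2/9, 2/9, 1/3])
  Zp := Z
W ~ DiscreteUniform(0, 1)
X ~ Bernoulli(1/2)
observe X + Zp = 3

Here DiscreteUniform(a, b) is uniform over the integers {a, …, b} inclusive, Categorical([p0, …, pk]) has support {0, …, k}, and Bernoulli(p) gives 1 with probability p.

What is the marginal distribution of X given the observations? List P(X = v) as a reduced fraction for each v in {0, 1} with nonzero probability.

Enumerate traces; 48 have nonzero weight after conditioning:
  (V=2, U=0, Y=0, Z=2, W=0, X=1) weight 1/264
  (V=2, U=0, Y=0, Z=2, W=1, X=1) weight 1/264
  (V=2, U=0, Y=0, Z=3, W=0, X=0) weight 1/176
  (V=2, U=0, Y=0, Z=3, W=1, X=0) weight 1/176
  (V=2, U=0, Y=1, Z=2, W=0, X=1) weight 1/198
  (V=2, U=0, Y=1, Z=2, W=1, X=1) weight 1/198
  (V=2, U=0, Y=1, Z=3, W=0, X=0) weight 1/132
  (V=2, U=0, Y=1, Z=3, W=1, X=0) weight 1/132
  … 40 more
Group by X:
  weight(X=0) = 493/3168
  weight(X=1) = 1091/9504
Total weight = 493/3168 + 1091/9504 = 1285/4752
P(X=0 | obs) = 493/3168 / 1285/4752 = 1479/2570
P(X=1 | obs) = 1091/9504 / 1285/4752 = 1091/2570

P(X=0) = 1479/2570, P(X=1) = 1091/2570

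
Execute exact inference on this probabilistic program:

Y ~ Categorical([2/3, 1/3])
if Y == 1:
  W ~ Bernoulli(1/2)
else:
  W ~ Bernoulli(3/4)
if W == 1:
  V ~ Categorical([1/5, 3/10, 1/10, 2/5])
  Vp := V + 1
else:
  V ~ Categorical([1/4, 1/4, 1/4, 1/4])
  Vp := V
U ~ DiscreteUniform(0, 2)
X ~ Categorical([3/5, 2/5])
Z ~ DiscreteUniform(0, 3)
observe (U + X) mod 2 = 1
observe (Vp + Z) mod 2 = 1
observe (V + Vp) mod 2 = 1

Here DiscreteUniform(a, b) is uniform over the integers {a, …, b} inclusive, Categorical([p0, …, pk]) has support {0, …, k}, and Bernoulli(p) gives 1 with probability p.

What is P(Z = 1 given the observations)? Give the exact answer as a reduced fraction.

Enumerate traces; 48 have nonzero weight after conditioning:
  (Y=0, W=1, V=0, U=0, X=1, Z=0) weight 1/300
  (Y=0, W=1, V=0, U=0, X=1, Z=2) weight 1/300
  (Y=0, W=1, V=0, U=1, X=0, Z=0) weight 1/200
  (Y=0, W=1, V=0, U=1, X=0, Z=2) weight 1/200
  (Y=0, W=1, V=0, U=2, X=1, Z=0) weight 1/300
  (Y=0, W=1, V=0, U=2, X=1, Z=2) weight 1/300
  (Y=0, W=1, V=1, U=0, X=1, Z=1) weight 1/200
  (Y=0, W=1, V=1, U=0, X=1, Z=3) weight 1/200
  … 40 more
Group by Z:
  weight(Z=0) = 7/300
  weight(Z=1) = 49/900
  weight(Z=2) = 7/300
  weight(Z=3) = 49/900
Total weight = 7/300 + 49/900 + 7/300 + 49/900 = 7/45
P(Z=0 | obs) = 7/300 / 7/45 = 3/20
P(Z=1 | obs) = 49/900 / 7/45 = 7/20
P(Z=2 | obs) = 7/300 / 7/45 = 3/20
P(Z=3 | obs) = 49/900 / 7/45 = 7/20

P(Z = 1 | obs) = 7/20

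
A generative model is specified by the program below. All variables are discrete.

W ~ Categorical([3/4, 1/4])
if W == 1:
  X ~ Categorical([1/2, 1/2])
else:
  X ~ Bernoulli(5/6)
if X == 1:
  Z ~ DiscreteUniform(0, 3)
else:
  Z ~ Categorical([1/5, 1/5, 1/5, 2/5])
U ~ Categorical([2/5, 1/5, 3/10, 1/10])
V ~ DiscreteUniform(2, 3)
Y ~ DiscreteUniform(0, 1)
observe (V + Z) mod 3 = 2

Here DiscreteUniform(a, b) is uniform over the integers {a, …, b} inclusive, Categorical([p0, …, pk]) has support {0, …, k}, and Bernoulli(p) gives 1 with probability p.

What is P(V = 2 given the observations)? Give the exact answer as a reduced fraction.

Enumerate traces; 96 have nonzero weight after conditioning:
  (W=0, X=0, Z=0, U=0, V=2, Y=0) weight 1/400
  (W=0, X=0, Z=0, U=0, V=2, Y=1) weight 1/400
  (W=0, X=0, Z=0, U=1, V=2, Y=0) weight 1/800
  (W=0, X=0, Z=0, U=1, V=2, Y=1) weight 1/800
  (W=0, X=0, Z=0, U=2, V=2, Y=0) weight 3/1600
  (W=0, X=0, Z=0, U=2, V=2, Y=1) weight 3/1600
  (W=0, X=0, Z=0, U=3, V=2, Y=0) weight 1/1600
  (W=0, X=0, Z=0, U=3, V=2, Y=1) weight 1/1600
  (W=0, X=0, Z=2, U=0, V=3, Y=0) weight 1/400
  … 87 more
Group by V:
  weight(V=2) = 21/80
  weight(V=3) = 19/160
Total weight = 21/80 + 19/160 = 61/160
P(V=2 | obs) = 21/80 / 61/160 = 42/61
P(V=3 | obs) = 19/160 / 61/160 = 19/61

P(V = 2 | obs) = 42/61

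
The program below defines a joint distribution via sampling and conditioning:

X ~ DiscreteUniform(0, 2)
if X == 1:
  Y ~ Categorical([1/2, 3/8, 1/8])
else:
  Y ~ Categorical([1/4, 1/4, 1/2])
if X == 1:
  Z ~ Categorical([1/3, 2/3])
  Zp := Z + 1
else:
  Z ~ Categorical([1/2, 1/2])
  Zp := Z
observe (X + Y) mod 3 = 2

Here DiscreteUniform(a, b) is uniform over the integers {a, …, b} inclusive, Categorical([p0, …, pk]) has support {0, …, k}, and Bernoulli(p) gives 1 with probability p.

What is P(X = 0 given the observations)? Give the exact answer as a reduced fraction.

P(X = 0 | obs) = 4/9

Enumerate traces; 6 have nonzero weight after conditioning:
  (X=0, Y=2, Z=0) weight 1/12
  (X=0, Y=2, Z=1) weight 1/12
  (X=1, Y=1, Z=0) weight 1/24
  (X=1, Y=1, Z=1) weight 1/12
  (X=2, Y=0, Z=0) weight 1/24
  (X=2, Y=0, Z=1) weight 1/24
Group by X:
  weight(X=0) = 1/6
  weight(X=1) = 1/8
  weight(X=2) = 1/12
Total weight = 1/6 + 1/8 + 1/12 = 3/8
P(X=0 | obs) = 1/6 / 3/8 = 4/9
P(X=1 | obs) = 1/8 / 3/8 = 1/3
P(X=2 | obs) = 1/12 / 3/8 = 2/9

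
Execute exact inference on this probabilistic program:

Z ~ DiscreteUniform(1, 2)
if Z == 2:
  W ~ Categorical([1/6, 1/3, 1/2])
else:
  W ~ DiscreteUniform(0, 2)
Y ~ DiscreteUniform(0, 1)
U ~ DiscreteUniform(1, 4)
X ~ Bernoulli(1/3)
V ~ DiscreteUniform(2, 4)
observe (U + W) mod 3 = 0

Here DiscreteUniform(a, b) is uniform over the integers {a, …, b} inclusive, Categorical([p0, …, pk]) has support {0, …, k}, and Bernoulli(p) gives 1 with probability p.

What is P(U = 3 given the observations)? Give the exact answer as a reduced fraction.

P(U = 3 | obs) = 3/17

Enumerate traces; 96 have nonzero weight after conditioning:
  (Z=1, W=0, Y=0, U=3, X=0, V=2) weight 1/216
  (Z=1, W=0, Y=0, U=3, X=0, V=3) weight 1/216
  (Z=1, W=0, Y=0, U=3, X=0, V=4) weight 1/216
  (Z=1, W=0, Y=0, U=3, X=1, V=2) weight 1/432
  (Z=1, W=0, Y=0, U=3, X=1, V=3) weight 1/432
  (Z=1, W=0, Y=0, U=3, X=1, V=4) weight 1/432
  (Z=1, W=0, Y=1, U=3, X=0, V=2) weight 1/216
  (Z=1, W=0, Y=1, U=3, X=0, V=3) weight 1/216
  (Z=1, W=1, Y=0, U=2, X=0, V=2) weight 1/216
  (Z=1, W=2, Y=0, U=1, X=0, V=2) weight 1/216
  … 86 more
Group by U:
  weight(U=1) = 5/48
  weight(U=2) = 1/12
  weight(U=3) = 1/16
  weight(U=4) = 5/48
Total weight = 5/48 + 1/12 + 1/16 + 5/48 = 17/48
P(U=1 | obs) = 5/48 / 17/48 = 5/17
P(U=2 | obs) = 1/12 / 17/48 = 4/17
P(U=3 | obs) = 1/16 / 17/48 = 3/17
P(U=4 | obs) = 5/48 / 17/48 = 5/17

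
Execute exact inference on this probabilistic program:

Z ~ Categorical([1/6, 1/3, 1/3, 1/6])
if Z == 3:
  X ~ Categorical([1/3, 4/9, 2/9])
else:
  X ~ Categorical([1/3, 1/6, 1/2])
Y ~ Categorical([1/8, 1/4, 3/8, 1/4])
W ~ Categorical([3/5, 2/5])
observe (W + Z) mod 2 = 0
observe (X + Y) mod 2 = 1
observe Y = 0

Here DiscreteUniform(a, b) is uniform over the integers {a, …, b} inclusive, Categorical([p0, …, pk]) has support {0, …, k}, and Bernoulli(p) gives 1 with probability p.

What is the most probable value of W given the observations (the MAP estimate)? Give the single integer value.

Enumerate traces; 4 have nonzero weight after conditioning:
  (Z=0, X=1, Y=0, W=0) weight 1/480
  (Z=1, X=1, Y=0, W=1) weight 1/360
  (Z=2, X=1, Y=0, W=0) weight 1/240
  (Z=3, X=1, Y=0, W=1) weight 1/270
Group by W:
  weight(W=0) = 1/160
  weight(W=1) = 7/1080
Total weight = 1/160 + 7/1080 = 11/864
P(W=0 | obs) = 1/160 / 11/864 = 27/55
P(W=1 | obs) = 7/1080 / 11/864 = 28/55
argmax = 1

argmax_v P(W = v | obs) = 1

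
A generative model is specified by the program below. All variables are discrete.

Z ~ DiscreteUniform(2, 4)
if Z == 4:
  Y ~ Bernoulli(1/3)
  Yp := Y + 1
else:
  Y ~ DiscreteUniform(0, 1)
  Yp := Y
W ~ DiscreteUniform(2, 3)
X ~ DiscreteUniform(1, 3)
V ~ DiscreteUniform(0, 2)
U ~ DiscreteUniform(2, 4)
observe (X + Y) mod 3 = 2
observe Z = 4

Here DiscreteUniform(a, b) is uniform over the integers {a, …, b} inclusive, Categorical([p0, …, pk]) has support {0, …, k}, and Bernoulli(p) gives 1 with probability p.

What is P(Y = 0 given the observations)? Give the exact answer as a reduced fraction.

P(Y = 0 | obs) = 2/3

Enumerate traces; 36 have nonzero weight after conditioning:
  (Z=4, Y=0, W=2, X=2, V=0, U=2) weight 1/243
  (Z=4, Y=0, W=2, X=2, V=0, U=3) weight 1/243
  (Z=4, Y=0, W=2, X=2, V=0, U=4) weight 1/243
  (Z=4, Y=0, W=2, X=2, V=1, U=2) weight 1/243
  (Z=4, Y=0, W=2, X=2, V=1, U=3) weight 1/243
  (Z=4, Y=0, W=2, X=2, V=1, U=4) weight 1/243
  (Z=4, Y=0, W=2, X=2, V=2, U=2) weight 1/243
  (Z=4, Y=0, W=2, X=2, V=2, U=3) weight 1/243
  (Z=4, Y=1, W=2, X=1, V=0, U=2) weight 1/486
  … 27 more
Group by Y:
  weight(Y=0) = 2/27
  weight(Y=1) = 1/27
Total weight = 2/27 + 1/27 = 1/9
P(Y=0 | obs) = 2/27 / 1/9 = 2/3
P(Y=1 | obs) = 1/27 / 1/9 = 1/3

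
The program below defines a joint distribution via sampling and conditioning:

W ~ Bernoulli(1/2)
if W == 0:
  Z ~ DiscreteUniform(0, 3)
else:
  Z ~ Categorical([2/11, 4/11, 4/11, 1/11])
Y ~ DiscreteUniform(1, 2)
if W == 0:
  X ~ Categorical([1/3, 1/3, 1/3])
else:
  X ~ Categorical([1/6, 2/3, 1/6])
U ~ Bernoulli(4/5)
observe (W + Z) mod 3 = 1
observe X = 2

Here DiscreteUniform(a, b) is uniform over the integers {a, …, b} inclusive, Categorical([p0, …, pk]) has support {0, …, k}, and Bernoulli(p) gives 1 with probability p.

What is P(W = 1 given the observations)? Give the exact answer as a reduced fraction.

P(W = 1 | obs) = 6/17

Enumerate traces; 12 have nonzero weight after conditioning:
  (W=0, Z=1, Y=1, X=2, U=0) weight 1/240
  (W=0, Z=1, Y=1, X=2, U=1) weight 1/60
  (W=0, Z=1, Y=2, X=2, U=0) weight 1/240
  (W=0, Z=1, Y=2, X=2, U=1) weight 1/60
  (W=1, Z=0, Y=1, X=2, U=0) weight 1/660
  (W=1, Z=0, Y=1, X=2, U=1) weight 1/165
  (W=1, Z=0, Y=2, X=2, U=0) weight 1/660
  (W=1, Z=0, Y=2, X=2, U=1) weight 1/165
  … 4 more
Group by W:
  weight(W=0) = 1/24
  weight(W=1) = 1/44
Total weight = 1/24 + 1/44 = 17/264
P(W=0 | obs) = 1/24 / 17/264 = 11/17
P(W=1 | obs) = 1/44 / 17/264 = 6/17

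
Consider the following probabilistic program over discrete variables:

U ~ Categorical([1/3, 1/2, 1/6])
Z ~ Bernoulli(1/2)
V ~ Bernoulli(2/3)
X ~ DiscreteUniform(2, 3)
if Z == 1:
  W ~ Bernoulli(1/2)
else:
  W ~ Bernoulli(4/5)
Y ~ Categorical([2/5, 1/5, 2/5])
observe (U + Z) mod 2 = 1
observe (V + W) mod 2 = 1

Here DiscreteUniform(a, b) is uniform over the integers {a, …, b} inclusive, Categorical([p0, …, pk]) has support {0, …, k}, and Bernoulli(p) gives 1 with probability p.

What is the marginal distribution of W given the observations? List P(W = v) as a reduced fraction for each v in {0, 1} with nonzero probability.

Enumerate traces; 36 have nonzero weight after conditioning:
  (U=0, Z=1, V=0, X=2, W=1, Y=0) weight 1/180
  (U=0, Z=1, V=0, X=2, W=1, Y=1) weight 1/360
  (U=0, Z=1, V=0, X=2, W=1, Y=2) weight 1/180
  (U=0, Z=1, V=0, X=3, W=1, Y=0) weight 1/180
  (U=0, Z=1, V=0, X=3, W=1, Y=1) weight 1/360
  (U=0, Z=1, V=0, X=3, W=1, Y=2) weight 1/180
  (U=0, Z=1, V=1, X=2, W=0, Y=0) weight 1/90
  (U=0, Z=1, V=1, X=2, W=0, Y=1) weight 1/180
  … 28 more
Group by W:
  weight(W=0) = 7/60
  weight(W=1) = 13/120
Total weight = 7/60 + 13/120 = 9/40
P(W=0 | obs) = 7/60 / 9/40 = 14/27
P(W=1 | obs) = 13/120 / 9/40 = 13/27

P(W=0) = 14/27, P(W=1) = 13/27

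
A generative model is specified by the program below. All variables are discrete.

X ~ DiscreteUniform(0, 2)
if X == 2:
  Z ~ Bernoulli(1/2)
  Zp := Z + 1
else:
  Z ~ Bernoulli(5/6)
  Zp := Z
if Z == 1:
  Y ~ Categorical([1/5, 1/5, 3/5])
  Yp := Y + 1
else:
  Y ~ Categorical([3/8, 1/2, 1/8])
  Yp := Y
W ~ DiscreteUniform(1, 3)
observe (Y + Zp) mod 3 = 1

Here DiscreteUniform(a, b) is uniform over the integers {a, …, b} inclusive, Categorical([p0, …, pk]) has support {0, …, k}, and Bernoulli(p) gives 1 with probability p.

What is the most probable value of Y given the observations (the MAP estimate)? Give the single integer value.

Enumerate traces; 18 have nonzero weight after conditioning:
  (X=0, Z=0, Y=1, W=1) weight 1/108
  (X=0, Z=0, Y=1, W=2) weight 1/108
  (X=0, Z=0, Y=1, W=3) weight 1/108
  (X=0, Z=1, Y=0, W=1) weight 1/54
  (X=0, Z=1, Y=0, W=2) weight 1/54
  (X=0, Z=1, Y=0, W=3) weight 1/54
  (X=1, Z=0, Y=1, W=1) weight 1/108
  (X=1, Z=0, Y=1, W=2) weight 1/108
  (X=2, Z=1, Y=2, W=1) weight 1/30
  … 9 more
Group by Y:
  weight(Y=0) = 25/144
  weight(Y=1) = 1/18
  weight(Y=2) = 1/10
Total weight = 25/144 + 1/18 + 1/10 = 79/240
P(Y=0 | obs) = 25/144 / 79/240 = 125/237
P(Y=1 | obs) = 1/18 / 79/240 = 40/237
P(Y=2 | obs) = 1/10 / 79/240 = 24/79
argmax = 0

argmax_v P(Y = v | obs) = 0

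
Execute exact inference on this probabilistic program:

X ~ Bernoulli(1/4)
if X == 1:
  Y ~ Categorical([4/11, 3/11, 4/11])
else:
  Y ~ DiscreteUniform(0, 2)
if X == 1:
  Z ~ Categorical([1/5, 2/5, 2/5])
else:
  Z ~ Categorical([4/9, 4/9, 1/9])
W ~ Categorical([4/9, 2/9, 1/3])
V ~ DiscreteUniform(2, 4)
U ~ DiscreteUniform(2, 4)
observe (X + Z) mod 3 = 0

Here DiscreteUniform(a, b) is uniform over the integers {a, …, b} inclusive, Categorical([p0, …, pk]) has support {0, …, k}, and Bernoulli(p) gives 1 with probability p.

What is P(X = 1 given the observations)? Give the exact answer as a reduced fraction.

P(X = 1 | obs) = 3/13

Enumerate traces; 162 have nonzero weight after conditioning:
  (X=0, Y=0, Z=0, W=0, V=2, U=2) weight 4/729
  (X=0, Y=0, Z=0, W=0, V=2, U=3) weight 4/729
  (X=0, Y=0, Z=0, W=0, V=2, U=4) weight 4/729
  (X=0, Y=0, Z=0, W=0, V=3, U=2) weight 4/729
  (X=0, Y=0, Z=0, W=0, V=3, U=3) weight 4/729
  (X=0, Y=0, Z=0, W=0, V=3, U=4) weight 4/729
  (X=0, Y=0, Z=0, W=0, V=4, U=2) weight 4/729
  (X=0, Y=0, Z=0, W=0, V=4, U=3) weight 4/729
  (X=1, Y=0, Z=2, W=0, V=2, U=2) weight 8/4455
  … 153 more
Group by X:
  weight(X=0) = 1/3
  weight(X=1) = 1/10
Total weight = 1/3 + 1/10 = 13/30
P(X=0 | obs) = 1/3 / 13/30 = 10/13
P(X=1 | obs) = 1/10 / 13/30 = 3/13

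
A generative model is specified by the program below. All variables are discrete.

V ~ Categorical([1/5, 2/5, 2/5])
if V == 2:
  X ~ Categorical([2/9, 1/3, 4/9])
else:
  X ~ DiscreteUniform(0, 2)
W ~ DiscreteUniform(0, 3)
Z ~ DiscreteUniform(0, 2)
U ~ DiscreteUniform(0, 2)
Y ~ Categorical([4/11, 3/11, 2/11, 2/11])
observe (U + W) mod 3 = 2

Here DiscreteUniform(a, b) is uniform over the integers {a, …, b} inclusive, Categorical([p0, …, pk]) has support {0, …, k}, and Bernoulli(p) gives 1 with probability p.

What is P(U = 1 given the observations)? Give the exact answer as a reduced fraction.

Enumerate traces; 432 have nonzero weight after conditioning:
  (V=0, X=0, W=0, Z=0, U=2, Y=0) weight 1/1485
  (V=0, X=0, W=0, Z=0, U=2, Y=1) weight 1/1980
  (V=0, X=0, W=0, Z=0, U=2, Y=2) weight 1/2970
  (V=0, X=0, W=0, Z=0, U=2, Y=3) weight 1/2970
  (V=0, X=0, W=0, Z=1, U=2, Y=0) weight 1/1485
  (V=0, X=0, W=0, Z=1, U=2, Y=1) weight 1/1980
  (V=0, X=0, W=0, Z=1, U=2, Y=2) weight 1/2970
  (V=0, X=0, W=0, Z=1, U=2, Y=3) weight 1/2970
  (V=0, X=0, W=1, Z=0, U=1, Y=0) weight 1/1485
  (V=0, X=0, W=2, Z=0, U=0, Y=0) weight 1/1485
  … 422 more
Group by U:
  weight(U=0) = 1/12
  weight(U=1) = 1/12
  weight(U=2) = 1/6
Total weight = 1/12 + 1/12 + 1/6 = 1/3
P(U=0 | obs) = 1/12 / 1/3 = 1/4
P(U=1 | obs) = 1/12 / 1/3 = 1/4
P(U=2 | obs) = 1/6 / 1/3 = 1/2

P(U = 1 | obs) = 1/4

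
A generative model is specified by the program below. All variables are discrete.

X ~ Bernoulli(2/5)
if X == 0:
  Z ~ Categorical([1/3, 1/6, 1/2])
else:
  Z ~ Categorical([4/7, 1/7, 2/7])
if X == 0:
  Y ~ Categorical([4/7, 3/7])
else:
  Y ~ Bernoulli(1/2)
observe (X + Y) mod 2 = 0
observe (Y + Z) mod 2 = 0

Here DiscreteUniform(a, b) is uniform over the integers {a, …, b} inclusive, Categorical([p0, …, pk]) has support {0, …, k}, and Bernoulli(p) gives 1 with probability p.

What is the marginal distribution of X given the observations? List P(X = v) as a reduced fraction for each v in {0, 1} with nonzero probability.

P(X=0) = 10/11, P(X=1) = 1/11

Enumerate traces; 3 have nonzero weight after conditioning:
  (X=0, Z=0, Y=0) weight 4/35
  (X=0, Z=2, Y=0) weight 6/35
  (X=1, Z=1, Y=1) weight 1/35
Group by X:
  weight(X=0) = 2/7
  weight(X=1) = 1/35
Total weight = 2/7 + 1/35 = 11/35
P(X=0 | obs) = 2/7 / 11/35 = 10/11
P(X=1 | obs) = 1/35 / 11/35 = 1/11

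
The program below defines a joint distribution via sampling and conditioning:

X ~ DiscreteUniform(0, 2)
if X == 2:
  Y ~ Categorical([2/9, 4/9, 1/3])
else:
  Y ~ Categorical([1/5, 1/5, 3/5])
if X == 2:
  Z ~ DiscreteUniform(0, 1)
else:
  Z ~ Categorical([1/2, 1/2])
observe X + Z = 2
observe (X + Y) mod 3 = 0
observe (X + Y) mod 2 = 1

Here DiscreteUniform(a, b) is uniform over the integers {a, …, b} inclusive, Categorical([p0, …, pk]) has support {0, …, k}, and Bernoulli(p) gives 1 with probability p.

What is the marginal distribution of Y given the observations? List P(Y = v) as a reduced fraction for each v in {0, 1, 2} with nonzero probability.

Enumerate traces; 2 have nonzero weight after conditioning:
  (X=1, Y=2, Z=1) weight 1/10
  (X=2, Y=1, Z=0) weight 2/27
Group by Y:
  weight(Y=1) = 2/27
  weight(Y=2) = 1/10
Total weight = 2/27 + 1/10 = 47/270
P(Y=1 | obs) = 2/27 / 47/270 = 20/47
P(Y=2 | obs) = 1/10 / 47/270 = 27/47

P(Y=1) = 20/47, P(Y=2) = 27/47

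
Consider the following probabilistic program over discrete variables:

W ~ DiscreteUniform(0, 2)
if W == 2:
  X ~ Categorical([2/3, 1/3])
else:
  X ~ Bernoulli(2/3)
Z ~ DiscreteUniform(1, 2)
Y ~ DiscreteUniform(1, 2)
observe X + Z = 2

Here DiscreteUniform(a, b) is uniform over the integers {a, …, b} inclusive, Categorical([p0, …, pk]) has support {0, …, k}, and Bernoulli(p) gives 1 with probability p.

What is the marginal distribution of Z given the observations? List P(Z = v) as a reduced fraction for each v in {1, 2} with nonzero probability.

Enumerate traces; 12 have nonzero weight after conditioning:
  (W=0, X=0, Z=2, Y=1) weight 1/36
  (W=0, X=0, Z=2, Y=2) weight 1/36
  (W=0, X=1, Z=1, Y=1) weight 1/18
  (W=0, X=1, Z=1, Y=2) weight 1/18
  (W=1, X=0, Z=2, Y=1) weight 1/36
  (W=1, X=0, Z=2, Y=2) weight 1/36
  (W=1, X=1, Z=1, Y=1) weight 1/18
  (W=1, X=1, Z=1, Y=2) weight 1/18
  … 4 more
Group by Z:
  weight(Z=1) = 5/18
  weight(Z=2) = 2/9
Total weight = 5/18 + 2/9 = 1/2
P(Z=1 | obs) = 5/18 / 1/2 = 5/9
P(Z=2 | obs) = 2/9 / 1/2 = 4/9

P(Z=1) = 5/9, P(Z=2) = 4/9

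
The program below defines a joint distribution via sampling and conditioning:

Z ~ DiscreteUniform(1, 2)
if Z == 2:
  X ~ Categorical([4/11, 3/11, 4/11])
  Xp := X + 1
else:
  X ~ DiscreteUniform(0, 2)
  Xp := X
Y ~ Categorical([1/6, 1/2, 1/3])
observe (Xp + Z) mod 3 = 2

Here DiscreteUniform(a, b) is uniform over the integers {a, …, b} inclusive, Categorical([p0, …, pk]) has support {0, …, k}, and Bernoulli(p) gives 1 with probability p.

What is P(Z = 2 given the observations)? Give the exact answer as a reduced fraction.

Enumerate traces; 6 have nonzero weight after conditioning:
  (Z=1, X=1, Y=0) weight 1/36
  (Z=1, X=1, Y=1) weight 1/12
  (Z=1, X=1, Y=2) weight 1/18
  (Z=2, X=2, Y=0) weight 1/33
  (Z=2, X=2, Y=1) weight 1/11
  (Z=2, X=2, Y=2) weight 2/33
Group by Z:
  weight(Z=1) = 1/6
  weight(Z=2) = 2/11
Total weight = 1/6 + 2/11 = 23/66
P(Z=1 | obs) = 1/6 / 23/66 = 11/23
P(Z=2 | obs) = 2/11 / 23/66 = 12/23

P(Z = 2 | obs) = 12/23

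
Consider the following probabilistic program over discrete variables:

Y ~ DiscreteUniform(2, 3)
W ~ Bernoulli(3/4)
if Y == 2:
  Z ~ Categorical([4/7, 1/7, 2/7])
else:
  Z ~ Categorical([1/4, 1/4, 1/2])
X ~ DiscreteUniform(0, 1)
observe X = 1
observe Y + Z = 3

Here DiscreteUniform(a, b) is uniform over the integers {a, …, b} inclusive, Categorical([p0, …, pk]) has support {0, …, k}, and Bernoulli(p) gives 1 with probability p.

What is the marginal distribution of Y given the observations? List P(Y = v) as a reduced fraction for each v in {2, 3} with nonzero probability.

P(Y=2) = 4/11, P(Y=3) = 7/11

Enumerate traces; 4 have nonzero weight after conditioning:
  (Y=2, W=0, Z=1, X=1) weight 1/112
  (Y=2, W=1, Z=1, X=1) weight 3/112
  (Y=3, W=0, Z=0, X=1) weight 1/64
  (Y=3, W=1, Z=0, X=1) weight 3/64
Group by Y:
  weight(Y=2) = 1/28
  weight(Y=3) = 1/16
Total weight = 1/28 + 1/16 = 11/112
P(Y=2 | obs) = 1/28 / 11/112 = 4/11
P(Y=3 | obs) = 1/16 / 11/112 = 7/11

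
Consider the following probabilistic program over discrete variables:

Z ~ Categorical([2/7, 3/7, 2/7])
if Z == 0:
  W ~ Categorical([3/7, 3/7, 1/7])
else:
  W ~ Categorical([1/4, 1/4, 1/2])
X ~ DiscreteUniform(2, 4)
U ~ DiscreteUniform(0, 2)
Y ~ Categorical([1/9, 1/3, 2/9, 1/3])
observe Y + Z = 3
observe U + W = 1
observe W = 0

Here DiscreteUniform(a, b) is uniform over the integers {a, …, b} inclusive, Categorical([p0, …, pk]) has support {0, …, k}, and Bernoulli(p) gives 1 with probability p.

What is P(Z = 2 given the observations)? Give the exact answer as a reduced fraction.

P(Z = 2 | obs) = 7/26

Enumerate traces; 9 have nonzero weight after conditioning:
  (Z=0, W=0, X=2, U=1, Y=3) weight 2/441
  (Z=0, W=0, X=3, U=1, Y=3) weight 2/441
  (Z=0, W=0, X=4, U=1, Y=3) weight 2/441
  (Z=1, W=0, X=2, U=1, Y=2) weight 1/378
  (Z=1, W=0, X=3, U=1, Y=2) weight 1/378
  (Z=1, W=0, X=4, U=1, Y=2) weight 1/378
  (Z=2, W=0, X=2, U=1, Y=1) weight 1/378
  (Z=2, W=0, X=3, U=1, Y=1) weight 1/378
  … 1 more
Group by Z:
  weight(Z=0) = 2/147
  weight(Z=1) = 1/126
  weight(Z=2) = 1/126
Total weight = 2/147 + 1/126 + 1/126 = 13/441
P(Z=0 | obs) = 2/147 / 13/441 = 6/13
P(Z=1 | obs) = 1/126 / 13/441 = 7/26
P(Z=2 | obs) = 1/126 / 13/441 = 7/26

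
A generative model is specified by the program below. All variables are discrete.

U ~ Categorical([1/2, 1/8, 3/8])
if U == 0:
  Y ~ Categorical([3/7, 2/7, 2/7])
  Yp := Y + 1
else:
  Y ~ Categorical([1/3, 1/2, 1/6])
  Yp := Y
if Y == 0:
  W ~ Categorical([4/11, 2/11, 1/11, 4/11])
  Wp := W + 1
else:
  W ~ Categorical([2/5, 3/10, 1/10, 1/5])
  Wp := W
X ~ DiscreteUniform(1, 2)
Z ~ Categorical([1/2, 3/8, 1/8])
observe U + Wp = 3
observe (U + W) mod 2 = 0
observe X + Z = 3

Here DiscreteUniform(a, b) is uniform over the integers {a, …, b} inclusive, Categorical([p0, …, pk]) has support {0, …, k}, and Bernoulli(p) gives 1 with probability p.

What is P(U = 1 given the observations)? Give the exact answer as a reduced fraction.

P(U = 1 | obs) = 7/67

Enumerate traces; 6 have nonzero weight after conditioning:
  (U=0, Y=0, W=2, X=1, Z=2) weight 3/2464
  (U=0, Y=0, W=2, X=2, Z=1) weight 9/2464
  (U=1, Y=0, W=1, X=1, Z=2) weight 1/2112
  (U=1, Y=0, W=1, X=2, Z=1) weight 1/704
  (U=2, Y=0, W=0, X=1, Z=2) weight 1/352
  (U=2, Y=0, W=0, X=2, Z=1) weight 3/352
Group by U:
  weight(U=0) = 3/616
  weight(U=1) = 1/528
  weight(U=2) = 1/88
Total weight = 3/616 + 1/528 + 1/88 = 67/3696
P(U=0 | obs) = 3/616 / 67/3696 = 18/67
P(U=1 | obs) = 1/528 / 67/3696 = 7/67
P(U=2 | obs) = 1/88 / 67/3696 = 42/67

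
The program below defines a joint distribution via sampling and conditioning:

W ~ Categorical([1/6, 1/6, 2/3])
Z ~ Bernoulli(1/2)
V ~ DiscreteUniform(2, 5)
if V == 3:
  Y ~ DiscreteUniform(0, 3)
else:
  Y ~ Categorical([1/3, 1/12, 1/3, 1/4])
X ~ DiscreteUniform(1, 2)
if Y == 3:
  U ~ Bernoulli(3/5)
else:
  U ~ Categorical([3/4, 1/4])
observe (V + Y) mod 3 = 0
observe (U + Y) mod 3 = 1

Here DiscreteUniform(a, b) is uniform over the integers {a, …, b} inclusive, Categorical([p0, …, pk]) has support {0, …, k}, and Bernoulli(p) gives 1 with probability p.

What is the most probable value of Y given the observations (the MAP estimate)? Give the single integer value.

argmax_v P(Y = v | obs) = 3

Enumerate traces; 48 have nonzero weight after conditioning:
  (W=0, Z=0, V=2, Y=1, X=1, U=0) weight 1/1536
  (W=0, Z=0, V=2, Y=1, X=2, U=0) weight 1/1536
  (W=0, Z=0, V=3, Y=0, X=1, U=1) weight 1/1536
  (W=0, Z=0, V=3, Y=0, X=2, U=1) weight 1/1536
  (W=0, Z=0, V=3, Y=3, X=1, U=1) weight 1/640
  (W=0, Z=0, V=3, Y=3, X=2, U=1) weight 1/640
  (W=0, Z=0, V=5, Y=1, X=1, U=0) weight 1/1536
  (W=0, Z=0, V=5, Y=1, X=2, U=0) weight 1/1536
  … 40 more
Group by Y:
  weight(Y=0) = 1/64
  weight(Y=1) = 1/32
  weight(Y=3) = 3/80
Total weight = 1/64 + 1/32 + 3/80 = 27/320
P(Y=0 | obs) = 1/64 / 27/320 = 5/27
P(Y=1 | obs) = 1/32 / 27/320 = 10/27
P(Y=3 | obs) = 3/80 / 27/320 = 4/9
argmax = 3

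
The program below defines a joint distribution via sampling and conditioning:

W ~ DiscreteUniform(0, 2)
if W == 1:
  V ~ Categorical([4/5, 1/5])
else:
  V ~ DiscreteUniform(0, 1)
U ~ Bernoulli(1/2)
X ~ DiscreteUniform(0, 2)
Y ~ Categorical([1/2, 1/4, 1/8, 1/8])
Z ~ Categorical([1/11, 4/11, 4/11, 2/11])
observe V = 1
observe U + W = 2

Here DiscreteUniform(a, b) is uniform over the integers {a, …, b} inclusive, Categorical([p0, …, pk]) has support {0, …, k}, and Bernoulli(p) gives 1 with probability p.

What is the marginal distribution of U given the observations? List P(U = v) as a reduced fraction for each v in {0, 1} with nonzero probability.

P(U=0) = 5/7, P(U=1) = 2/7

Enumerate traces; 96 have nonzero weight after conditioning:
  (W=1, V=1, U=1, X=0, Y=0, Z=0) weight 1/1980
  (W=1, V=1, U=1, X=0, Y=0, Z=1) weight 1/495
  (W=1, V=1, U=1, X=0, Y=0, Z=2) weight 1/495
  (W=1, V=1, U=1, X=0, Y=0, Z=3) weight 1/990
  (W=1, V=1, U=1, X=0, Y=1, Z=0) weight 1/3960
  (W=1, V=1, U=1, X=0, Y=1, Z=1) weight 1/990
  (W=1, V=1, U=1, X=0, Y=1, Z=2) weight 1/990
  (W=1, V=1, U=1, X=0, Y=1, Z=3) weight 1/1980
  (W=2, V=1, U=0, X=0, Y=0, Z=0) weight 1/792
  … 87 more
Group by U:
  weight(U=0) = 1/12
  weight(U=1) = 1/30
Total weight = 1/12 + 1/30 = 7/60
P(U=0 | obs) = 1/12 / 7/60 = 5/7
P(U=1 | obs) = 1/30 / 7/60 = 2/7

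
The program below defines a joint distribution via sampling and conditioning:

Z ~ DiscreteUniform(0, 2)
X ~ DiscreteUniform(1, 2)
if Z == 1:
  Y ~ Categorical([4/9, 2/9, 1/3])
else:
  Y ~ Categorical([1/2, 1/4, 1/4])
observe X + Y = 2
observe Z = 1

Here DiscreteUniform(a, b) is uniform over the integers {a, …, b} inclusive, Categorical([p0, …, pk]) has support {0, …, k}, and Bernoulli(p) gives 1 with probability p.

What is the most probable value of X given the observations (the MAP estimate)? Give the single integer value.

argmax_v P(X = v | obs) = 2

Enumerate traces; 2 have nonzero weight after conditioning:
  (Z=1, X=1, Y=1) weight 1/27
  (Z=1, X=2, Y=0) weight 2/27
Group by X:
  weight(X=1) = 1/27
  weight(X=2) = 2/27
Total weight = 1/27 + 2/27 = 1/9
P(X=1 | obs) = 1/27 / 1/9 = 1/3
P(X=2 | obs) = 2/27 / 1/9 = 2/3
argmax = 2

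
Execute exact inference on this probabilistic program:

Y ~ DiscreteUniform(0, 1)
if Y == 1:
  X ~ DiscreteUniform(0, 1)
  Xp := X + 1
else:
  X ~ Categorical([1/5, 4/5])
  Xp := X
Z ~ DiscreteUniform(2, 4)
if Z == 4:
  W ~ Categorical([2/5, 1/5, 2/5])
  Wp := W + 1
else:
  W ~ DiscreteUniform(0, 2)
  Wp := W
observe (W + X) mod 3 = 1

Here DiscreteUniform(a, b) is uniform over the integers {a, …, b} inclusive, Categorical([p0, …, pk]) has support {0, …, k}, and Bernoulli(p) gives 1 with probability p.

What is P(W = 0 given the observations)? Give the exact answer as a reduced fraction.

P(W = 0 | obs) = 16/23

Enumerate traces; 12 have nonzero weight after conditioning:
  (Y=0, X=0, Z=2, W=1) weight 1/90
  (Y=0, X=0, Z=3, W=1) weight 1/90
  (Y=0, X=0, Z=4, W=1) weight 1/150
  (Y=0, X=1, Z=2, W=0) weight 2/45
  (Y=0, X=1, Z=3, W=0) weight 2/45
  (Y=0, X=1, Z=4, W=0) weight 4/75
  (Y=1, X=0, Z=2, W=1) weight 1/36
  (Y=1, X=0, Z=3, W=1) weight 1/36
  … 4 more
Group by W:
  weight(W=0) = 52/225
  weight(W=1) = 91/900
Total weight = 52/225 + 91/900 = 299/900
P(W=0 | obs) = 52/225 / 299/900 = 16/23
P(W=1 | obs) = 91/900 / 299/900 = 7/23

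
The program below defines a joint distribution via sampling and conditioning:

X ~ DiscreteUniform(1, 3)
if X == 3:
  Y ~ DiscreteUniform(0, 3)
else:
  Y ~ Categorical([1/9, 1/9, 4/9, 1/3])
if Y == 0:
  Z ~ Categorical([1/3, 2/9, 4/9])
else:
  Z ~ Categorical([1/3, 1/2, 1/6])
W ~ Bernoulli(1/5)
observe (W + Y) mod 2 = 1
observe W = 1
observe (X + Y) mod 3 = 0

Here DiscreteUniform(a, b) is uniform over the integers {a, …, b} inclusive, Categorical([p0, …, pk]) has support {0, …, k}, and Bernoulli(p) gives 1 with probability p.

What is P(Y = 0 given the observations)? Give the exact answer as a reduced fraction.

Enumerate traces; 6 have nonzero weight after conditioning:
  (X=1, Y=2, Z=0, W=1) weight 4/405
  (X=1, Y=2, Z=1, W=1) weight 2/135
  (X=1, Y=2, Z=2, W=1) weight 2/405
  (X=3, Y=0, Z=0, W=1) weight 1/180
  (X=3, Y=0, Z=1, W=1) weight 1/270
  (X=3, Y=0, Z=2, W=1) weight 1/135
Group by Y:
  weight(Y=0) = 1/60
  weight(Y=2) = 4/135
Total weight = 1/60 + 4/135 = 5/108
P(Y=0 | obs) = 1/60 / 5/108 = 9/25
P(Y=2 | obs) = 4/135 / 5/108 = 16/25

P(Y = 0 | obs) = 9/25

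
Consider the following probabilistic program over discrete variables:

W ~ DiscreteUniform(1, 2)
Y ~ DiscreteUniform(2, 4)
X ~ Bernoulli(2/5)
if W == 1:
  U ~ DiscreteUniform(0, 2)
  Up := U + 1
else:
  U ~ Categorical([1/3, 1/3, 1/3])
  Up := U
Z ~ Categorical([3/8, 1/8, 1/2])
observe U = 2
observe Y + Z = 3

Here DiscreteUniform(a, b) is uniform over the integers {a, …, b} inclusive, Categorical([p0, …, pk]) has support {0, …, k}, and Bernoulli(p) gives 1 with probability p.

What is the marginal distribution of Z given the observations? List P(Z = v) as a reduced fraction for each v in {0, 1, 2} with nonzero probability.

Enumerate traces; 8 have nonzero weight after conditioning:
  (W=1, Y=2, X=0, U=2, Z=1) weight 1/240
  (W=1, Y=2, X=1, U=2, Z=1) weight 1/360
  (W=1, Y=3, X=0, U=2, Z=0) weight 1/80
  (W=1, Y=3, X=1, U=2, Z=0) weight 1/120
  (W=2, Y=2, X=0, U=2, Z=1) weight 1/240
  (W=2, Y=2, X=1, U=2, Z=1) weight 1/360
  (W=2, Y=3, X=0, U=2, Z=0) weight 1/80
  (W=2, Y=3, X=1, U=2, Z=0) weight 1/120
Group by Z:
  weight(Z=0) = 1/24
  weight(Z=1) = 1/72
Total weight = 1/24 + 1/72 = 1/18
P(Z=0 | obs) = 1/24 / 1/18 = 3/4
P(Z=1 | obs) = 1/72 / 1/18 = 1/4

P(Z=0) = 3/4, P(Z=1) = 1/4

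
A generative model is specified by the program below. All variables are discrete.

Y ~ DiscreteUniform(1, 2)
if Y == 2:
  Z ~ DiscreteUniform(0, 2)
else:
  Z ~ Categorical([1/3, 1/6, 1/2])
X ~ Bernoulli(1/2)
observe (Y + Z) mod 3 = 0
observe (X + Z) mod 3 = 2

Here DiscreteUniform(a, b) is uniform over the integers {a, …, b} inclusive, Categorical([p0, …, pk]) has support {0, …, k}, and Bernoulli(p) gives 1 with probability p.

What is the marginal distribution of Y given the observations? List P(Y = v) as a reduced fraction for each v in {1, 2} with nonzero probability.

Enumerate traces; 2 have nonzero weight after conditioning:
  (Y=1, Z=2, X=0) weight 1/8
  (Y=2, Z=1, X=1) weight 1/12
Group by Y:
  weight(Y=1) = 1/8
  weight(Y=2) = 1/12
Total weight = 1/8 + 1/12 = 5/24
P(Y=1 | obs) = 1/8 / 5/24 = 3/5
P(Y=2 | obs) = 1/12 / 5/24 = 2/5

P(Y=1) = 3/5, P(Y=2) = 2/5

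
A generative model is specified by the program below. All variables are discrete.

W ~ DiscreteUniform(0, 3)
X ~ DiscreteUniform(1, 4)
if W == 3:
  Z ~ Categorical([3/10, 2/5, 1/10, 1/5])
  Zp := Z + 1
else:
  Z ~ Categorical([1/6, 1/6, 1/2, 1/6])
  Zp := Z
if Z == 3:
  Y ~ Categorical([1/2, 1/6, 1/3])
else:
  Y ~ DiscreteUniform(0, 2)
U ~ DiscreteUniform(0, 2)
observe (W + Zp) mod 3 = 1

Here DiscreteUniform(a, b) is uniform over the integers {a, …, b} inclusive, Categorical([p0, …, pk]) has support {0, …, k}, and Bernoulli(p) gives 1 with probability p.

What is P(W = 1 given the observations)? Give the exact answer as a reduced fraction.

P(W = 1 | obs) = 2/9

Enumerate traces; 216 have nonzero weight after conditioning:
  (W=0, X=1, Z=1, Y=0, U=0) weight 1/864
  (W=0, X=1, Z=1, Y=0, U=1) weight 1/864
  (W=0, X=1, Z=1, Y=0, U=2) weight 1/864
  (W=0, X=1, Z=1, Y=1, U=0) weight 1/864
  (W=0, X=1, Z=1, Y=1, U=1) weight 1/864
  (W=0, X=1, Z=1, Y=1, U=2) weight 1/864
  (W=0, X=1, Z=1, Y=2, U=0) weight 1/864
  (W=0, X=1, Z=1, Y=2, U=1) weight 1/864
  (W=1, X=1, Z=0, Y=0, U=0) weight 1/864
  (W=2, X=1, Z=2, Y=0, U=0) weight 1/288
  … 206 more
Group by W:
  weight(W=0) = 1/24
  weight(W=1) = 1/12
  weight(W=2) = 1/8
  weight(W=3) = 1/8
Total weight = 1/24 + 1/12 + 1/8 + 1/8 = 3/8
P(W=0 | obs) = 1/24 / 3/8 = 1/9
P(W=1 | obs) = 1/12 / 3/8 = 2/9
P(W=2 | obs) = 1/8 / 3/8 = 1/3
P(W=3 | obs) = 1/8 / 3/8 = 1/3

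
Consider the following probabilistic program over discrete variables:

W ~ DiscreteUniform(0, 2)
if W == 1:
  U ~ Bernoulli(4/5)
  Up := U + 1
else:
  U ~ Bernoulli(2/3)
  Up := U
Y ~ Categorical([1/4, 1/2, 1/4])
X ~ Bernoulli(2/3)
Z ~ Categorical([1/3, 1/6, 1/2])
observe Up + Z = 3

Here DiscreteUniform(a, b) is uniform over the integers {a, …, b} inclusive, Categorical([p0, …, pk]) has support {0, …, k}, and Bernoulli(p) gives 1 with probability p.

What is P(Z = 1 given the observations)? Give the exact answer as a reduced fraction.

P(Z = 1 | obs) = 4/27

Enumerate traces; 24 have nonzero weight after conditioning:
  (W=0, U=1, Y=0, X=0, Z=2) weight 1/108
  (W=0, U=1, Y=0, X=1, Z=2) weight 1/54
  (W=0, U=1, Y=1, X=0, Z=2) weight 1/54
  (W=0, U=1, Y=1, X=1, Z=2) weight 1/27
  (W=0, U=1, Y=2, X=0, Z=2) weight 1/108
  (W=0, U=1, Y=2, X=1, Z=2) weight 1/54
  (W=1, U=0, Y=0, X=0, Z=2) weight 1/360
  (W=1, U=0, Y=0, X=1, Z=2) weight 1/180
  (W=1, U=1, Y=0, X=0, Z=1) weight 1/270
  … 15 more
Group by Z:
  weight(Z=1) = 2/45
  weight(Z=2) = 23/90
Total weight = 2/45 + 23/90 = 3/10
P(Z=1 | obs) = 2/45 / 3/10 = 4/27
P(Z=2 | obs) = 23/90 / 3/10 = 23/27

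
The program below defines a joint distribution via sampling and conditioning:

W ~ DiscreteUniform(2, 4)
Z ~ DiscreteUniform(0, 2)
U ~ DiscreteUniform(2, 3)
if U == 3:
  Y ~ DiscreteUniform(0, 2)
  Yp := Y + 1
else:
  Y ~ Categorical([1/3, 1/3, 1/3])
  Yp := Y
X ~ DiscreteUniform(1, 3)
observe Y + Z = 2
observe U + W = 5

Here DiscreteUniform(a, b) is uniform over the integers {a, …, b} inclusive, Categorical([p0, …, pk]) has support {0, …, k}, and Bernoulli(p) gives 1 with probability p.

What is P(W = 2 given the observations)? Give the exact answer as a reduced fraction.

Enumerate traces; 18 have nonzero weight after conditioning:
  (W=2, Z=0, U=3, Y=2, X=1) weight 1/162
  (W=2, Z=0, U=3, Y=2, X=2) weight 1/162
  (W=2, Z=0, U=3, Y=2, X=3) weight 1/162
  (W=2, Z=1, U=3, Y=1, X=1) weight 1/162
  (W=2, Z=1, U=3, Y=1, X=2) weight 1/162
  (W=2, Z=1, U=3, Y=1, X=3) weight 1/162
  (W=2, Z=2, U=3, Y=0, X=1) weight 1/162
  (W=2, Z=2, U=3, Y=0, X=2) weight 1/162
  (W=3, Z=0, U=2, Y=2, X=1) weight 1/162
  … 9 more
Group by W:
  weight(W=2) = 1/18
  weight(W=3) = 1/18
Total weight = 1/18 + 1/18 = 1/9
P(W=2 | obs) = 1/18 / 1/9 = 1/2
P(W=3 | obs) = 1/18 / 1/9 = 1/2

P(W = 2 | obs) = 1/2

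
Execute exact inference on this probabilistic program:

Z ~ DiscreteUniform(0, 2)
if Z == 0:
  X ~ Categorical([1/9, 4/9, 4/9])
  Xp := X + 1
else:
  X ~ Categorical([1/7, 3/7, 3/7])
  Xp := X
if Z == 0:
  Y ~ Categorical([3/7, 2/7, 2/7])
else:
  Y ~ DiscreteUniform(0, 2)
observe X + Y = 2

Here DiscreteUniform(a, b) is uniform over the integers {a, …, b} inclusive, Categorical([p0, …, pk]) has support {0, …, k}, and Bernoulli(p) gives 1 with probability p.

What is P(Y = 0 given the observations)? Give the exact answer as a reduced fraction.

P(Y = 0 | obs) = 15/32

Enumerate traces; 9 have nonzero weight after conditioning:
  (Z=0, X=0, Y=2) weight 2/189
  (Z=0, X=1, Y=1) weight 8/189
  (Z=0, X=2, Y=0) weight 4/63
  (Z=1, X=0, Y=2) weight 1/63
  (Z=1, X=1, Y=1) weight 1/21
  (Z=1, X=2, Y=0) weight 1/21
  (Z=2, X=0, Y=2) weight 1/63
  (Z=2, X=1, Y=1) weight 1/21
  … 1 more
Group by Y:
  weight(Y=0) = 10/63
  weight(Y=1) = 26/189
  weight(Y=2) = 8/189
Total weight = 10/63 + 26/189 + 8/189 = 64/189
P(Y=0 | obs) = 10/63 / 64/189 = 15/32
P(Y=1 | obs) = 26/189 / 64/189 = 13/32
P(Y=2 | obs) = 8/189 / 64/189 = 1/8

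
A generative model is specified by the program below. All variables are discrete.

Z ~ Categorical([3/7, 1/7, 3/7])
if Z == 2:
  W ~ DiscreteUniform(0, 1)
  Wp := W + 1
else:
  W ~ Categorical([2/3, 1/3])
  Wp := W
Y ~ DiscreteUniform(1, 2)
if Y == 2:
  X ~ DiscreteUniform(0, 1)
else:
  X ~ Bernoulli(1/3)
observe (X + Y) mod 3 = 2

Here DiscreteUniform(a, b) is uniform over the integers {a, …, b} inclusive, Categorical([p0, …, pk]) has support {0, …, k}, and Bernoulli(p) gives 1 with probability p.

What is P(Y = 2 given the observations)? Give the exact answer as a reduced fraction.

Enumerate traces; 12 have nonzero weight after conditioning:
  (Z=0, W=0, Y=1, X=1) weight 1/21
  (Z=0, W=0, Y=2, X=0) weight 1/14
  (Z=0, W=1, Y=1, X=1) weight 1/42
  (Z=0, W=1, Y=2, X=0) weight 1/28
  (Z=1, W=0, Y=1, X=1) weight 1/63
  (Z=1, W=0, Y=2, X=0) weight 1/42
  (Z=1, W=1, Y=1, X=1) weight 1/126
  (Z=1, W=1, Y=2, X=0) weight 1/84
  … 4 more
Group by Y:
  weight(Y=1) = 1/6
  weight(Y=2) = 1/4
Total weight = 1/6 + 1/4 = 5/12
P(Y=1 | obs) = 1/6 / 5/12 = 2/5
P(Y=2 | obs) = 1/4 / 5/12 = 3/5

P(Y = 2 | obs) = 3/5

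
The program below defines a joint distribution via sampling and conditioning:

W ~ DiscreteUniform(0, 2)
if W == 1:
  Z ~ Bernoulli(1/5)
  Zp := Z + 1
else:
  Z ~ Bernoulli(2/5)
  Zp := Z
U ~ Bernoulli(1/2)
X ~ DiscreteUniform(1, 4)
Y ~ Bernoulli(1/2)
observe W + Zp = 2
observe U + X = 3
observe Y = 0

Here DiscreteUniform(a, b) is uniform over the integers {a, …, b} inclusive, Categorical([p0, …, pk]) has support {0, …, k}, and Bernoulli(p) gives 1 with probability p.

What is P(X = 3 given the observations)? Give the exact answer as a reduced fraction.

Enumerate traces; 4 have nonzero weight after conditioning:
  (W=1, Z=0, U=0, X=3, Y=0) weight 1/60
  (W=1, Z=0, U=1, X=2, Y=0) weight 1/60
  (W=2, Z=0, U=0, X=3, Y=0) weight 1/80
  (W=2, Z=0, U=1, X=2, Y=0) weight 1/80
Group by X:
  weight(X=2) = 7/240
  weight(X=3) = 7/240
Total weight = 7/240 + 7/240 = 7/120
P(X=2 | obs) = 7/240 / 7/120 = 1/2
P(X=3 | obs) = 7/240 / 7/120 = 1/2

P(X = 3 | obs) = 1/2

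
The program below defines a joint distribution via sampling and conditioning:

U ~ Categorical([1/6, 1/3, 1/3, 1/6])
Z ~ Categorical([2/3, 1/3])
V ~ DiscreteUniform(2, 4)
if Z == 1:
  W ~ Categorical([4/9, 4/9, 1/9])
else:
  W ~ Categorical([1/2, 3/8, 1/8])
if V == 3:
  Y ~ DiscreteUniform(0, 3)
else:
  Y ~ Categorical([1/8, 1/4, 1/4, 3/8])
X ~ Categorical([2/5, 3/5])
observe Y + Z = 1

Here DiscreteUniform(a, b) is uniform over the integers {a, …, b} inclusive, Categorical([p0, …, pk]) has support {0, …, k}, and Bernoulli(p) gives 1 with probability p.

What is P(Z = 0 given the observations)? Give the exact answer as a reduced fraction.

Enumerate traces; 144 have nonzero weight after conditioning:
  (U=0, Z=0, V=2, W=0, Y=1, X=0) weight 1/540
  (U=0, Z=0, V=2, W=0, Y=1, X=1) weight 1/360
  (U=0, Z=0, V=2, W=1, Y=1, X=0) weight 1/720
  (U=0, Z=0, V=2, W=1, Y=1, X=1) weight 1/480
  (U=0, Z=0, V=2, W=2, Y=1, X=0) weight 1/2160
  (U=0, Z=0, V=2, W=2, Y=1, X=1) weight 1/1440
  (U=0, Z=0, V=3, W=0, Y=1, X=0) weight 1/540
  (U=0, Z=0, V=3, W=0, Y=1, X=1) weight 1/360
  (U=0, Z=1, V=2, W=0, Y=0, X=0) weight 1/2430
  … 135 more
Group by Z:
  weight(Z=0) = 1/6
  weight(Z=1) = 1/18
Total weight = 1/6 + 1/18 = 2/9
P(Z=0 | obs) = 1/6 / 2/9 = 3/4
P(Z=1 | obs) = 1/18 / 2/9 = 1/4

P(Z = 0 | obs) = 3/4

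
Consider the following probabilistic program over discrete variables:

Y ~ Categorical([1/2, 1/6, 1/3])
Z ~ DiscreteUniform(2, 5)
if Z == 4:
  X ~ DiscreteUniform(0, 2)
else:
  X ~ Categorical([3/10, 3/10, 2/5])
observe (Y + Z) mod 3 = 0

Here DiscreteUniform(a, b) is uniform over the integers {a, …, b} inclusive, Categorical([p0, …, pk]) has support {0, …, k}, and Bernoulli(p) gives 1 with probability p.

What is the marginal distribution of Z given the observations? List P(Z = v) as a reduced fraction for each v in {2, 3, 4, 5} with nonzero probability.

P(Z=2) = 1/7, P(Z=3) = 3/7, P(Z=4) = 2/7, P(Z=5) = 1/7

Enumerate traces; 12 have nonzero weight after conditioning:
  (Y=0, Z=3, X=0) weight 3/80
  (Y=0, Z=3, X=1) weight 3/80
  (Y=0, Z=3, X=2) weight 1/20
  (Y=1, Z=2, X=0) weight 1/80
  (Y=1, Z=2, X=1) weight 1/80
  (Y=1, Z=2, X=2) weight 1/60
  (Y=1, Z=5, X=0) weight 1/80
  (Y=1, Z=5, X=1) weight 1/80
  (Y=2, Z=4, X=0) weight 1/36
  … 3 more
Group by Z:
  weight(Z=2) = 1/24
  weight(Z=3) = 1/8
  weight(Z=4) = 1/12
  weight(Z=5) = 1/24
Total weight = 1/24 + 1/8 + 1/12 + 1/24 = 7/24
P(Z=2 | obs) = 1/24 / 7/24 = 1/7
P(Z=3 | obs) = 1/8 / 7/24 = 3/7
P(Z=4 | obs) = 1/12 / 7/24 = 2/7
P(Z=5 | obs) = 1/24 / 7/24 = 1/7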